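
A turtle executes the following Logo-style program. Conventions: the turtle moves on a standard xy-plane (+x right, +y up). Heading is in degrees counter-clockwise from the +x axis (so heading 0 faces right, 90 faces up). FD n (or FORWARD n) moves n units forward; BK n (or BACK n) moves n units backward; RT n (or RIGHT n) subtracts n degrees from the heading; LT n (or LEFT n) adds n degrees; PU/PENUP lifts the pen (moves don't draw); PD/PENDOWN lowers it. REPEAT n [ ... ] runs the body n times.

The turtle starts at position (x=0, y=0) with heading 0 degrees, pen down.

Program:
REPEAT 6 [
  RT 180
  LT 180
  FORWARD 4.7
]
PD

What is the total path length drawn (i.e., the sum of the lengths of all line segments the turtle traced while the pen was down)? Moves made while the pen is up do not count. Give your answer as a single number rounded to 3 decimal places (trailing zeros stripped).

Executing turtle program step by step:
Start: pos=(0,0), heading=0, pen down
REPEAT 6 [
  -- iteration 1/6 --
  RT 180: heading 0 -> 180
  LT 180: heading 180 -> 0
  FD 4.7: (0,0) -> (4.7,0) [heading=0, draw]
  -- iteration 2/6 --
  RT 180: heading 0 -> 180
  LT 180: heading 180 -> 0
  FD 4.7: (4.7,0) -> (9.4,0) [heading=0, draw]
  -- iteration 3/6 --
  RT 180: heading 0 -> 180
  LT 180: heading 180 -> 0
  FD 4.7: (9.4,0) -> (14.1,0) [heading=0, draw]
  -- iteration 4/6 --
  RT 180: heading 0 -> 180
  LT 180: heading 180 -> 0
  FD 4.7: (14.1,0) -> (18.8,0) [heading=0, draw]
  -- iteration 5/6 --
  RT 180: heading 0 -> 180
  LT 180: heading 180 -> 0
  FD 4.7: (18.8,0) -> (23.5,0) [heading=0, draw]
  -- iteration 6/6 --
  RT 180: heading 0 -> 180
  LT 180: heading 180 -> 0
  FD 4.7: (23.5,0) -> (28.2,0) [heading=0, draw]
]
PD: pen down
Final: pos=(28.2,0), heading=0, 6 segment(s) drawn

Segment lengths:
  seg 1: (0,0) -> (4.7,0), length = 4.7
  seg 2: (4.7,0) -> (9.4,0), length = 4.7
  seg 3: (9.4,0) -> (14.1,0), length = 4.7
  seg 4: (14.1,0) -> (18.8,0), length = 4.7
  seg 5: (18.8,0) -> (23.5,0), length = 4.7
  seg 6: (23.5,0) -> (28.2,0), length = 4.7
Total = 28.2

Answer: 28.2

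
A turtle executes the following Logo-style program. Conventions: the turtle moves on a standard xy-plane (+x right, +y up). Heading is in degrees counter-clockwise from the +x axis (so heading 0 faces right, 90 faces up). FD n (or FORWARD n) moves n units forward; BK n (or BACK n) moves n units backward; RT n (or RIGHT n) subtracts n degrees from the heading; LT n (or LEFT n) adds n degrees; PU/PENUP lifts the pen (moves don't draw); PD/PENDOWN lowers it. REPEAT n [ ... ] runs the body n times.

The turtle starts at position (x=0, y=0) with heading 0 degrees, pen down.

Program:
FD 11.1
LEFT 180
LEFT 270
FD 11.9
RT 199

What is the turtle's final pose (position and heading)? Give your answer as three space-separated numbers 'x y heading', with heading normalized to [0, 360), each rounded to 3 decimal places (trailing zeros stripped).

Answer: 11.1 11.9 251

Derivation:
Executing turtle program step by step:
Start: pos=(0,0), heading=0, pen down
FD 11.1: (0,0) -> (11.1,0) [heading=0, draw]
LT 180: heading 0 -> 180
LT 270: heading 180 -> 90
FD 11.9: (11.1,0) -> (11.1,11.9) [heading=90, draw]
RT 199: heading 90 -> 251
Final: pos=(11.1,11.9), heading=251, 2 segment(s) drawn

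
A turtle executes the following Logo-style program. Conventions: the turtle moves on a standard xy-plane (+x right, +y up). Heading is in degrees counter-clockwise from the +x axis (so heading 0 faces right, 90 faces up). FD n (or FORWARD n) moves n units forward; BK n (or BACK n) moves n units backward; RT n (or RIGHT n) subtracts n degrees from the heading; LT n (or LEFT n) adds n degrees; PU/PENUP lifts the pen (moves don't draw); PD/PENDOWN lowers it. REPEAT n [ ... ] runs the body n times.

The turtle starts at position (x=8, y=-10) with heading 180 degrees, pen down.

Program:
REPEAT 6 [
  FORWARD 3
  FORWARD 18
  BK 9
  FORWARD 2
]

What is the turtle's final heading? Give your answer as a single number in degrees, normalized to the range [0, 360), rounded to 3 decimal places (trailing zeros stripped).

Executing turtle program step by step:
Start: pos=(8,-10), heading=180, pen down
REPEAT 6 [
  -- iteration 1/6 --
  FD 3: (8,-10) -> (5,-10) [heading=180, draw]
  FD 18: (5,-10) -> (-13,-10) [heading=180, draw]
  BK 9: (-13,-10) -> (-4,-10) [heading=180, draw]
  FD 2: (-4,-10) -> (-6,-10) [heading=180, draw]
  -- iteration 2/6 --
  FD 3: (-6,-10) -> (-9,-10) [heading=180, draw]
  FD 18: (-9,-10) -> (-27,-10) [heading=180, draw]
  BK 9: (-27,-10) -> (-18,-10) [heading=180, draw]
  FD 2: (-18,-10) -> (-20,-10) [heading=180, draw]
  -- iteration 3/6 --
  FD 3: (-20,-10) -> (-23,-10) [heading=180, draw]
  FD 18: (-23,-10) -> (-41,-10) [heading=180, draw]
  BK 9: (-41,-10) -> (-32,-10) [heading=180, draw]
  FD 2: (-32,-10) -> (-34,-10) [heading=180, draw]
  -- iteration 4/6 --
  FD 3: (-34,-10) -> (-37,-10) [heading=180, draw]
  FD 18: (-37,-10) -> (-55,-10) [heading=180, draw]
  BK 9: (-55,-10) -> (-46,-10) [heading=180, draw]
  FD 2: (-46,-10) -> (-48,-10) [heading=180, draw]
  -- iteration 5/6 --
  FD 3: (-48,-10) -> (-51,-10) [heading=180, draw]
  FD 18: (-51,-10) -> (-69,-10) [heading=180, draw]
  BK 9: (-69,-10) -> (-60,-10) [heading=180, draw]
  FD 2: (-60,-10) -> (-62,-10) [heading=180, draw]
  -- iteration 6/6 --
  FD 3: (-62,-10) -> (-65,-10) [heading=180, draw]
  FD 18: (-65,-10) -> (-83,-10) [heading=180, draw]
  BK 9: (-83,-10) -> (-74,-10) [heading=180, draw]
  FD 2: (-74,-10) -> (-76,-10) [heading=180, draw]
]
Final: pos=(-76,-10), heading=180, 24 segment(s) drawn

Answer: 180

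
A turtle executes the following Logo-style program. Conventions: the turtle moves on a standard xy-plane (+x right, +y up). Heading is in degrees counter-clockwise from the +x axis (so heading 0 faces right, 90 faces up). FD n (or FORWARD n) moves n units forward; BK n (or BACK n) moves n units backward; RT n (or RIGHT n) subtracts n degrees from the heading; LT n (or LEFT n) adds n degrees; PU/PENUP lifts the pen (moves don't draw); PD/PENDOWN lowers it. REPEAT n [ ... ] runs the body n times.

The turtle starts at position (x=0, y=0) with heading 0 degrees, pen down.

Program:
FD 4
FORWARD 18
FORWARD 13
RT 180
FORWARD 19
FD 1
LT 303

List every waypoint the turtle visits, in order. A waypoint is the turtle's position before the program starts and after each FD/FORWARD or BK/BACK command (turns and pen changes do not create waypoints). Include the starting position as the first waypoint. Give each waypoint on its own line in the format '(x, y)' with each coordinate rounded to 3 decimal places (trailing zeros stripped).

Answer: (0, 0)
(4, 0)
(22, 0)
(35, 0)
(16, 0)
(15, 0)

Derivation:
Executing turtle program step by step:
Start: pos=(0,0), heading=0, pen down
FD 4: (0,0) -> (4,0) [heading=0, draw]
FD 18: (4,0) -> (22,0) [heading=0, draw]
FD 13: (22,0) -> (35,0) [heading=0, draw]
RT 180: heading 0 -> 180
FD 19: (35,0) -> (16,0) [heading=180, draw]
FD 1: (16,0) -> (15,0) [heading=180, draw]
LT 303: heading 180 -> 123
Final: pos=(15,0), heading=123, 5 segment(s) drawn
Waypoints (6 total):
(0, 0)
(4, 0)
(22, 0)
(35, 0)
(16, 0)
(15, 0)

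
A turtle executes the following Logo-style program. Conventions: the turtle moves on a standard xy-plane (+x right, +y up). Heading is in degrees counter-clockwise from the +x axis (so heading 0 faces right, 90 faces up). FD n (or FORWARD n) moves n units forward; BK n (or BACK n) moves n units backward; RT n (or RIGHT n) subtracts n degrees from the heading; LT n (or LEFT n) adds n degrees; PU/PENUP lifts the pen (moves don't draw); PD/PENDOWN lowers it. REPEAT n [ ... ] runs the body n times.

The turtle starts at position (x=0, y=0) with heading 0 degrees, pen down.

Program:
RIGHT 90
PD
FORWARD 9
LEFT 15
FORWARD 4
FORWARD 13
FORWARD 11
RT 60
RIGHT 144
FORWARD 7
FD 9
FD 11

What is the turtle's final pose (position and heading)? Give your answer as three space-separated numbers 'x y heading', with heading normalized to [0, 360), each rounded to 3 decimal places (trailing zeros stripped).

Answer: 11.471 -9.378 81

Derivation:
Executing turtle program step by step:
Start: pos=(0,0), heading=0, pen down
RT 90: heading 0 -> 270
PD: pen down
FD 9: (0,0) -> (0,-9) [heading=270, draw]
LT 15: heading 270 -> 285
FD 4: (0,-9) -> (1.035,-12.864) [heading=285, draw]
FD 13: (1.035,-12.864) -> (4.4,-25.421) [heading=285, draw]
FD 11: (4.4,-25.421) -> (7.247,-36.046) [heading=285, draw]
RT 60: heading 285 -> 225
RT 144: heading 225 -> 81
FD 7: (7.247,-36.046) -> (8.342,-29.132) [heading=81, draw]
FD 9: (8.342,-29.132) -> (9.75,-20.243) [heading=81, draw]
FD 11: (9.75,-20.243) -> (11.471,-9.378) [heading=81, draw]
Final: pos=(11.471,-9.378), heading=81, 7 segment(s) drawn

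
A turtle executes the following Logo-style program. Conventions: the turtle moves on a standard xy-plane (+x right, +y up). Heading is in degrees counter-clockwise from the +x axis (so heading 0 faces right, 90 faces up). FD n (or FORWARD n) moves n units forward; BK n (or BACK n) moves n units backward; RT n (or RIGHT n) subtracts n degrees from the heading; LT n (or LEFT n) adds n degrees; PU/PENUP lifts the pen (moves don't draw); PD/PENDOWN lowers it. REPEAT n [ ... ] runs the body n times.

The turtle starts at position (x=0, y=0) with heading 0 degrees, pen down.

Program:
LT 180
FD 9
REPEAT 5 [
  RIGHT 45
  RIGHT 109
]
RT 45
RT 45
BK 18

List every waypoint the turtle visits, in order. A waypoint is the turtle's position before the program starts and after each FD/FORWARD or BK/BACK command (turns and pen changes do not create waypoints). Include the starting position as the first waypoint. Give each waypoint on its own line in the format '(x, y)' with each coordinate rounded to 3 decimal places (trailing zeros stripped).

Answer: (0, 0)
(-9, 0)
(-22.789, -11.57)

Derivation:
Executing turtle program step by step:
Start: pos=(0,0), heading=0, pen down
LT 180: heading 0 -> 180
FD 9: (0,0) -> (-9,0) [heading=180, draw]
REPEAT 5 [
  -- iteration 1/5 --
  RT 45: heading 180 -> 135
  RT 109: heading 135 -> 26
  -- iteration 2/5 --
  RT 45: heading 26 -> 341
  RT 109: heading 341 -> 232
  -- iteration 3/5 --
  RT 45: heading 232 -> 187
  RT 109: heading 187 -> 78
  -- iteration 4/5 --
  RT 45: heading 78 -> 33
  RT 109: heading 33 -> 284
  -- iteration 5/5 --
  RT 45: heading 284 -> 239
  RT 109: heading 239 -> 130
]
RT 45: heading 130 -> 85
RT 45: heading 85 -> 40
BK 18: (-9,0) -> (-22.789,-11.57) [heading=40, draw]
Final: pos=(-22.789,-11.57), heading=40, 2 segment(s) drawn
Waypoints (3 total):
(0, 0)
(-9, 0)
(-22.789, -11.57)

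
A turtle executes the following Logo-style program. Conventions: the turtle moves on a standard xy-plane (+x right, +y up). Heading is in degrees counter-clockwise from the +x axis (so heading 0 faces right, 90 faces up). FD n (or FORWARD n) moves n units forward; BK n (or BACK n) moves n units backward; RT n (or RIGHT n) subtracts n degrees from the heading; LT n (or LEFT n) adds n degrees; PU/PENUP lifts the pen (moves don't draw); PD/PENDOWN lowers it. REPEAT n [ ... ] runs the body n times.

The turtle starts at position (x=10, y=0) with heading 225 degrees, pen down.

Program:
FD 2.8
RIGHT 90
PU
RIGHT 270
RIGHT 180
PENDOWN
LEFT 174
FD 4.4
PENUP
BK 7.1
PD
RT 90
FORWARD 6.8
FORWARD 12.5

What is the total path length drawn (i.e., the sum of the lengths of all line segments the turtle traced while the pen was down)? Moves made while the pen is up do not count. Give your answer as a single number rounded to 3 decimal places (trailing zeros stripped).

Answer: 26.5

Derivation:
Executing turtle program step by step:
Start: pos=(10,0), heading=225, pen down
FD 2.8: (10,0) -> (8.02,-1.98) [heading=225, draw]
RT 90: heading 225 -> 135
PU: pen up
RT 270: heading 135 -> 225
RT 180: heading 225 -> 45
PD: pen down
LT 174: heading 45 -> 219
FD 4.4: (8.02,-1.98) -> (4.601,-4.749) [heading=219, draw]
PU: pen up
BK 7.1: (4.601,-4.749) -> (10.118,-0.281) [heading=219, move]
PD: pen down
RT 90: heading 219 -> 129
FD 6.8: (10.118,-0.281) -> (5.839,5.004) [heading=129, draw]
FD 12.5: (5.839,5.004) -> (-2.027,14.718) [heading=129, draw]
Final: pos=(-2.027,14.718), heading=129, 4 segment(s) drawn

Segment lengths:
  seg 1: (10,0) -> (8.02,-1.98), length = 2.8
  seg 2: (8.02,-1.98) -> (4.601,-4.749), length = 4.4
  seg 3: (10.118,-0.281) -> (5.839,5.004), length = 6.8
  seg 4: (5.839,5.004) -> (-2.027,14.718), length = 12.5
Total = 26.5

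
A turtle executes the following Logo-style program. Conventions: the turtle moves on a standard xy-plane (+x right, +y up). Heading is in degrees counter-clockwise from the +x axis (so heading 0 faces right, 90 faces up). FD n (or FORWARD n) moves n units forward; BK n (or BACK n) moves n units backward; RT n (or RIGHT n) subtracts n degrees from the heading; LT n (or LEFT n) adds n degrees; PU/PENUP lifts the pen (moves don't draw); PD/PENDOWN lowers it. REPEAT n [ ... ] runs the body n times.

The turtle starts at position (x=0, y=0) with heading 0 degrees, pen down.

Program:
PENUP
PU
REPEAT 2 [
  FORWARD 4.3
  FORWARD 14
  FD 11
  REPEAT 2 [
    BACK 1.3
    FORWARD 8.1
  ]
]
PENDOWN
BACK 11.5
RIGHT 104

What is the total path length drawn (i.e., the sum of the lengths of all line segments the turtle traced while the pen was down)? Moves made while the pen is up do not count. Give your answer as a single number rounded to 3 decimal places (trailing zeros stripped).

Executing turtle program step by step:
Start: pos=(0,0), heading=0, pen down
PU: pen up
PU: pen up
REPEAT 2 [
  -- iteration 1/2 --
  FD 4.3: (0,0) -> (4.3,0) [heading=0, move]
  FD 14: (4.3,0) -> (18.3,0) [heading=0, move]
  FD 11: (18.3,0) -> (29.3,0) [heading=0, move]
  REPEAT 2 [
    -- iteration 1/2 --
    BK 1.3: (29.3,0) -> (28,0) [heading=0, move]
    FD 8.1: (28,0) -> (36.1,0) [heading=0, move]
    -- iteration 2/2 --
    BK 1.3: (36.1,0) -> (34.8,0) [heading=0, move]
    FD 8.1: (34.8,0) -> (42.9,0) [heading=0, move]
  ]
  -- iteration 2/2 --
  FD 4.3: (42.9,0) -> (47.2,0) [heading=0, move]
  FD 14: (47.2,0) -> (61.2,0) [heading=0, move]
  FD 11: (61.2,0) -> (72.2,0) [heading=0, move]
  REPEAT 2 [
    -- iteration 1/2 --
    BK 1.3: (72.2,0) -> (70.9,0) [heading=0, move]
    FD 8.1: (70.9,0) -> (79,0) [heading=0, move]
    -- iteration 2/2 --
    BK 1.3: (79,0) -> (77.7,0) [heading=0, move]
    FD 8.1: (77.7,0) -> (85.8,0) [heading=0, move]
  ]
]
PD: pen down
BK 11.5: (85.8,0) -> (74.3,0) [heading=0, draw]
RT 104: heading 0 -> 256
Final: pos=(74.3,0), heading=256, 1 segment(s) drawn

Segment lengths:
  seg 1: (85.8,0) -> (74.3,0), length = 11.5
Total = 11.5

Answer: 11.5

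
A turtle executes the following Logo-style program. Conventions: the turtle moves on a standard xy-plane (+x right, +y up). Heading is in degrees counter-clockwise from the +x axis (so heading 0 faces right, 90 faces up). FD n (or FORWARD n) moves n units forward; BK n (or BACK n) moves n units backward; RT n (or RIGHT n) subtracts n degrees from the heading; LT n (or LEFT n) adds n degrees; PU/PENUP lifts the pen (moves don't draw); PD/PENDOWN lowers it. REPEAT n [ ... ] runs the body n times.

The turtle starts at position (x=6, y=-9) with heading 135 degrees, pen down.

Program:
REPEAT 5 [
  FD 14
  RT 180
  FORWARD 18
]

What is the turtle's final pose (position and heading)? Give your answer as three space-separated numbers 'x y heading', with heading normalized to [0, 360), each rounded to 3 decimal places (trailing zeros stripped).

Executing turtle program step by step:
Start: pos=(6,-9), heading=135, pen down
REPEAT 5 [
  -- iteration 1/5 --
  FD 14: (6,-9) -> (-3.899,0.899) [heading=135, draw]
  RT 180: heading 135 -> 315
  FD 18: (-3.899,0.899) -> (8.828,-11.828) [heading=315, draw]
  -- iteration 2/5 --
  FD 14: (8.828,-11.828) -> (18.728,-21.728) [heading=315, draw]
  RT 180: heading 315 -> 135
  FD 18: (18.728,-21.728) -> (6,-9) [heading=135, draw]
  -- iteration 3/5 --
  FD 14: (6,-9) -> (-3.899,0.899) [heading=135, draw]
  RT 180: heading 135 -> 315
  FD 18: (-3.899,0.899) -> (8.828,-11.828) [heading=315, draw]
  -- iteration 4/5 --
  FD 14: (8.828,-11.828) -> (18.728,-21.728) [heading=315, draw]
  RT 180: heading 315 -> 135
  FD 18: (18.728,-21.728) -> (6,-9) [heading=135, draw]
  -- iteration 5/5 --
  FD 14: (6,-9) -> (-3.899,0.899) [heading=135, draw]
  RT 180: heading 135 -> 315
  FD 18: (-3.899,0.899) -> (8.828,-11.828) [heading=315, draw]
]
Final: pos=(8.828,-11.828), heading=315, 10 segment(s) drawn

Answer: 8.828 -11.828 315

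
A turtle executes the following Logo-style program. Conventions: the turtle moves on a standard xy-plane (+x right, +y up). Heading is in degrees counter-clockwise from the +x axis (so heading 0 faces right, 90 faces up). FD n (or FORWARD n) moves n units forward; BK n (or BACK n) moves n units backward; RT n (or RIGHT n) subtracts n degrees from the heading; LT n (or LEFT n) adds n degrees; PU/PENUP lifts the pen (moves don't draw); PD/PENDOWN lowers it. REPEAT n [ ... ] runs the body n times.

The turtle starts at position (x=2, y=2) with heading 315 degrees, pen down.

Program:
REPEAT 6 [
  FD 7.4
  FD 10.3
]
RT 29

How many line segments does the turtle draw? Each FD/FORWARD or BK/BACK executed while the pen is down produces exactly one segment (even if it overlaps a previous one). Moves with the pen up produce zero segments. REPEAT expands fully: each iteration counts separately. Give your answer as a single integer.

Executing turtle program step by step:
Start: pos=(2,2), heading=315, pen down
REPEAT 6 [
  -- iteration 1/6 --
  FD 7.4: (2,2) -> (7.233,-3.233) [heading=315, draw]
  FD 10.3: (7.233,-3.233) -> (14.516,-10.516) [heading=315, draw]
  -- iteration 2/6 --
  FD 7.4: (14.516,-10.516) -> (19.748,-15.748) [heading=315, draw]
  FD 10.3: (19.748,-15.748) -> (27.032,-23.032) [heading=315, draw]
  -- iteration 3/6 --
  FD 7.4: (27.032,-23.032) -> (32.264,-28.264) [heading=315, draw]
  FD 10.3: (32.264,-28.264) -> (39.547,-35.547) [heading=315, draw]
  -- iteration 4/6 --
  FD 7.4: (39.547,-35.547) -> (44.78,-40.78) [heading=315, draw]
  FD 10.3: (44.78,-40.78) -> (52.063,-48.063) [heading=315, draw]
  -- iteration 5/6 --
  FD 7.4: (52.063,-48.063) -> (57.296,-53.296) [heading=315, draw]
  FD 10.3: (57.296,-53.296) -> (64.579,-60.579) [heading=315, draw]
  -- iteration 6/6 --
  FD 7.4: (64.579,-60.579) -> (69.812,-65.812) [heading=315, draw]
  FD 10.3: (69.812,-65.812) -> (77.095,-73.095) [heading=315, draw]
]
RT 29: heading 315 -> 286
Final: pos=(77.095,-73.095), heading=286, 12 segment(s) drawn
Segments drawn: 12

Answer: 12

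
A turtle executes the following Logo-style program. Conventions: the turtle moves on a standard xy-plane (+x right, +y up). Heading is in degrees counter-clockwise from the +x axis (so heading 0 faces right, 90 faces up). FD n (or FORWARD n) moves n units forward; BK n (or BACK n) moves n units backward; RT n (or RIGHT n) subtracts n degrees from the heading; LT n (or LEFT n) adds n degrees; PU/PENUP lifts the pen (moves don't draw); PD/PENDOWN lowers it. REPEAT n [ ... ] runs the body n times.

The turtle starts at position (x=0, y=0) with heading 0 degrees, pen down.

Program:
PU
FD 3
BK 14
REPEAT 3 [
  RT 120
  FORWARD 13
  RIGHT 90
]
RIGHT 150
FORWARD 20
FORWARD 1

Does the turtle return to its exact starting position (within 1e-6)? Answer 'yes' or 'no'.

Answer: no

Derivation:
Executing turtle program step by step:
Start: pos=(0,0), heading=0, pen down
PU: pen up
FD 3: (0,0) -> (3,0) [heading=0, move]
BK 14: (3,0) -> (-11,0) [heading=0, move]
REPEAT 3 [
  -- iteration 1/3 --
  RT 120: heading 0 -> 240
  FD 13: (-11,0) -> (-17.5,-11.258) [heading=240, move]
  RT 90: heading 240 -> 150
  -- iteration 2/3 --
  RT 120: heading 150 -> 30
  FD 13: (-17.5,-11.258) -> (-6.242,-4.758) [heading=30, move]
  RT 90: heading 30 -> 300
  -- iteration 3/3 --
  RT 120: heading 300 -> 180
  FD 13: (-6.242,-4.758) -> (-19.242,-4.758) [heading=180, move]
  RT 90: heading 180 -> 90
]
RT 150: heading 90 -> 300
FD 20: (-19.242,-4.758) -> (-9.242,-22.079) [heading=300, move]
FD 1: (-9.242,-22.079) -> (-8.742,-22.945) [heading=300, move]
Final: pos=(-8.742,-22.945), heading=300, 0 segment(s) drawn

Start position: (0, 0)
Final position: (-8.742, -22.945)
Distance = 24.554; >= 1e-6 -> NOT closed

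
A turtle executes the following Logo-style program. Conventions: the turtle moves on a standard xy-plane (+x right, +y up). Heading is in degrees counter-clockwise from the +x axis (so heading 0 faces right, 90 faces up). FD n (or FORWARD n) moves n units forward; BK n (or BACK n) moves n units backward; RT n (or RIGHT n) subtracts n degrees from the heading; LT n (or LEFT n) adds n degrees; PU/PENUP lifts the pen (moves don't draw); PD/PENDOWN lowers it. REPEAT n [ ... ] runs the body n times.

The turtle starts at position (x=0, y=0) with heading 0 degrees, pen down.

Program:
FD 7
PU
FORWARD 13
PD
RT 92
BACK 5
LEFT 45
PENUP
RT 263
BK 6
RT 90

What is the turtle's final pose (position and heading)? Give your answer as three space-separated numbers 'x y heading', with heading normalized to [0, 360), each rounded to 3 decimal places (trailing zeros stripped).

Answer: 16.318 0.401 320

Derivation:
Executing turtle program step by step:
Start: pos=(0,0), heading=0, pen down
FD 7: (0,0) -> (7,0) [heading=0, draw]
PU: pen up
FD 13: (7,0) -> (20,0) [heading=0, move]
PD: pen down
RT 92: heading 0 -> 268
BK 5: (20,0) -> (20.174,4.997) [heading=268, draw]
LT 45: heading 268 -> 313
PU: pen up
RT 263: heading 313 -> 50
BK 6: (20.174,4.997) -> (16.318,0.401) [heading=50, move]
RT 90: heading 50 -> 320
Final: pos=(16.318,0.401), heading=320, 2 segment(s) drawn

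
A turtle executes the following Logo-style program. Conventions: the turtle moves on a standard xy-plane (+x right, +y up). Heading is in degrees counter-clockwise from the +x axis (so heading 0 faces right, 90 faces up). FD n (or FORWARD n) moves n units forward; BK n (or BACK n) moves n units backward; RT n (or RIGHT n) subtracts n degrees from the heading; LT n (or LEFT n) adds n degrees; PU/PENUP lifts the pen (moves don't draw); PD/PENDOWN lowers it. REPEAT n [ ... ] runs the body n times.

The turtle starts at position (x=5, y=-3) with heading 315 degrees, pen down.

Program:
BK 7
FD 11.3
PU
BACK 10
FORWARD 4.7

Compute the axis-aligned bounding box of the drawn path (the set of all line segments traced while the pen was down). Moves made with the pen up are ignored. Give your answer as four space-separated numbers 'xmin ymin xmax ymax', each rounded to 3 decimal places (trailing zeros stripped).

Answer: 0.05 -6.041 8.041 1.95

Derivation:
Executing turtle program step by step:
Start: pos=(5,-3), heading=315, pen down
BK 7: (5,-3) -> (0.05,1.95) [heading=315, draw]
FD 11.3: (0.05,1.95) -> (8.041,-6.041) [heading=315, draw]
PU: pen up
BK 10: (8.041,-6.041) -> (0.969,1.031) [heading=315, move]
FD 4.7: (0.969,1.031) -> (4.293,-2.293) [heading=315, move]
Final: pos=(4.293,-2.293), heading=315, 2 segment(s) drawn

Segment endpoints: x in {0.05, 5, 8.041}, y in {-6.041, -3, 1.95}
xmin=0.05, ymin=-6.041, xmax=8.041, ymax=1.95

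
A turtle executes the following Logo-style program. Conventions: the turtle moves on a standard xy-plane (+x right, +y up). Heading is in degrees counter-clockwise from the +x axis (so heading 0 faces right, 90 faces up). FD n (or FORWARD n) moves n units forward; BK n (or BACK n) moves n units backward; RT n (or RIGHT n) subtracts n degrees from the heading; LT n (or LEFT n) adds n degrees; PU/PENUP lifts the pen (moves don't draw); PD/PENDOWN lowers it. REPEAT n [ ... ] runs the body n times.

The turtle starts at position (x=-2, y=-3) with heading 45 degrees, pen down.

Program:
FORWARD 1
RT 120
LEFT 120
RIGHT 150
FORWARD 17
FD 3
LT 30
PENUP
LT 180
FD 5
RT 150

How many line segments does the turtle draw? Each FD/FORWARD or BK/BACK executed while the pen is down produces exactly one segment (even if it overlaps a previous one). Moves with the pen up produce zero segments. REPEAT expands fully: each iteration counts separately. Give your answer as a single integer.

Executing turtle program step by step:
Start: pos=(-2,-3), heading=45, pen down
FD 1: (-2,-3) -> (-1.293,-2.293) [heading=45, draw]
RT 120: heading 45 -> 285
LT 120: heading 285 -> 45
RT 150: heading 45 -> 255
FD 17: (-1.293,-2.293) -> (-5.693,-18.714) [heading=255, draw]
FD 3: (-5.693,-18.714) -> (-6.469,-21.611) [heading=255, draw]
LT 30: heading 255 -> 285
PU: pen up
LT 180: heading 285 -> 105
FD 5: (-6.469,-21.611) -> (-7.763,-16.782) [heading=105, move]
RT 150: heading 105 -> 315
Final: pos=(-7.763,-16.782), heading=315, 3 segment(s) drawn
Segments drawn: 3

Answer: 3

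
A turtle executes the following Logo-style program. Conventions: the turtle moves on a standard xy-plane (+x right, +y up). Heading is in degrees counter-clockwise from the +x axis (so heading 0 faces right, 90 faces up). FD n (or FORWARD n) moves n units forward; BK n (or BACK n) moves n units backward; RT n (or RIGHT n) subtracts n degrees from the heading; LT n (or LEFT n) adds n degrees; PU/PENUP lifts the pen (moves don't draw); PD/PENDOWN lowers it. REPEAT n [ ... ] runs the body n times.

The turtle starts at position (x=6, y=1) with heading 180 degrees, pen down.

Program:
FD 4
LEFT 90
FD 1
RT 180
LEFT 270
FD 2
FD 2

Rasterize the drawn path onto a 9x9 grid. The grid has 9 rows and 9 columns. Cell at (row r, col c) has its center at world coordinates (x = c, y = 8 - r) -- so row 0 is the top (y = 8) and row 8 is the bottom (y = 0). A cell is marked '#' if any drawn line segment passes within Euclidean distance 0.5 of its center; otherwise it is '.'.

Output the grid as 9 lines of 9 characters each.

Segment 0: (6,1) -> (2,1)
Segment 1: (2,1) -> (2,0)
Segment 2: (2,0) -> (4,-0)
Segment 3: (4,-0) -> (6,-0)

Answer: .........
.........
.........
.........
.........
.........
.........
..#####..
..#####..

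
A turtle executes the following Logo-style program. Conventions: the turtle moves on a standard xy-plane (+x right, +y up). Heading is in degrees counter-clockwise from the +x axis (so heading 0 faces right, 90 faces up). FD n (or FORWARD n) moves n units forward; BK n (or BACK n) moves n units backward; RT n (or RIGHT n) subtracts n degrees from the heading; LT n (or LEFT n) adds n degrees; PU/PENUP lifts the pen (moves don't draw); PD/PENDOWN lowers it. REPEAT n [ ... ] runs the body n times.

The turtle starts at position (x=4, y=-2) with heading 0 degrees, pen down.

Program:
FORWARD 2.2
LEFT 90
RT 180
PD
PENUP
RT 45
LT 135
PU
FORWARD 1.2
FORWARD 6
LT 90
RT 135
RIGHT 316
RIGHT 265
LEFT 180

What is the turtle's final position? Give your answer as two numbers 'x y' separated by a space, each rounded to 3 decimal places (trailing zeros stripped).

Executing turtle program step by step:
Start: pos=(4,-2), heading=0, pen down
FD 2.2: (4,-2) -> (6.2,-2) [heading=0, draw]
LT 90: heading 0 -> 90
RT 180: heading 90 -> 270
PD: pen down
PU: pen up
RT 45: heading 270 -> 225
LT 135: heading 225 -> 0
PU: pen up
FD 1.2: (6.2,-2) -> (7.4,-2) [heading=0, move]
FD 6: (7.4,-2) -> (13.4,-2) [heading=0, move]
LT 90: heading 0 -> 90
RT 135: heading 90 -> 315
RT 316: heading 315 -> 359
RT 265: heading 359 -> 94
LT 180: heading 94 -> 274
Final: pos=(13.4,-2), heading=274, 1 segment(s) drawn

Answer: 13.4 -2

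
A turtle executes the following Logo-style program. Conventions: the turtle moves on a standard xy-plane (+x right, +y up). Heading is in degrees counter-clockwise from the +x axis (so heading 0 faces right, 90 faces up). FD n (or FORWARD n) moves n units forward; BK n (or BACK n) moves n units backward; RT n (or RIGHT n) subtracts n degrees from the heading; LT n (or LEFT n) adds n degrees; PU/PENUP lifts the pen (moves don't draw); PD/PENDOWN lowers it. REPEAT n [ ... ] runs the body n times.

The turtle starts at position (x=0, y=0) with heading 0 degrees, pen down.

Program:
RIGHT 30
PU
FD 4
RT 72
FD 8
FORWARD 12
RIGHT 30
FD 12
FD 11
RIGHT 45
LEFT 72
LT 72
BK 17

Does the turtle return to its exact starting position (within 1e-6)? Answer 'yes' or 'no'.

Answer: no

Derivation:
Executing turtle program step by step:
Start: pos=(0,0), heading=0, pen down
RT 30: heading 0 -> 330
PU: pen up
FD 4: (0,0) -> (3.464,-2) [heading=330, move]
RT 72: heading 330 -> 258
FD 8: (3.464,-2) -> (1.801,-9.825) [heading=258, move]
FD 12: (1.801,-9.825) -> (-0.694,-21.563) [heading=258, move]
RT 30: heading 258 -> 228
FD 12: (-0.694,-21.563) -> (-8.724,-30.481) [heading=228, move]
FD 11: (-8.724,-30.481) -> (-16.084,-38.655) [heading=228, move]
RT 45: heading 228 -> 183
LT 72: heading 183 -> 255
LT 72: heading 255 -> 327
BK 17: (-16.084,-38.655) -> (-30.342,-29.396) [heading=327, move]
Final: pos=(-30.342,-29.396), heading=327, 0 segment(s) drawn

Start position: (0, 0)
Final position: (-30.342, -29.396)
Distance = 42.246; >= 1e-6 -> NOT closed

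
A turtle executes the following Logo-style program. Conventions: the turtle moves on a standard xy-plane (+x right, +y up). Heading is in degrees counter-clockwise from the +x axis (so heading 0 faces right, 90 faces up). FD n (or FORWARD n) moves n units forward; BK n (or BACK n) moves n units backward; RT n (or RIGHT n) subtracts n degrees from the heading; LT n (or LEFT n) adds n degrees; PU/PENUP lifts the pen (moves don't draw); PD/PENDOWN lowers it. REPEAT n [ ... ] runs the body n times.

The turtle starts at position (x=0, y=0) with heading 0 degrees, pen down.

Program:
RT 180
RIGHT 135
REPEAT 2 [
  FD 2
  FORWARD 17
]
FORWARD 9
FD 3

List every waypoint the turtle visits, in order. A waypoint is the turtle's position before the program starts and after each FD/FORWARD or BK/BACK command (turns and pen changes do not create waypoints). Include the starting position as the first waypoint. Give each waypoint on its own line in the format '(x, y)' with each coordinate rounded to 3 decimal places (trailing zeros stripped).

Executing turtle program step by step:
Start: pos=(0,0), heading=0, pen down
RT 180: heading 0 -> 180
RT 135: heading 180 -> 45
REPEAT 2 [
  -- iteration 1/2 --
  FD 2: (0,0) -> (1.414,1.414) [heading=45, draw]
  FD 17: (1.414,1.414) -> (13.435,13.435) [heading=45, draw]
  -- iteration 2/2 --
  FD 2: (13.435,13.435) -> (14.849,14.849) [heading=45, draw]
  FD 17: (14.849,14.849) -> (26.87,26.87) [heading=45, draw]
]
FD 9: (26.87,26.87) -> (33.234,33.234) [heading=45, draw]
FD 3: (33.234,33.234) -> (35.355,35.355) [heading=45, draw]
Final: pos=(35.355,35.355), heading=45, 6 segment(s) drawn
Waypoints (7 total):
(0, 0)
(1.414, 1.414)
(13.435, 13.435)
(14.849, 14.849)
(26.87, 26.87)
(33.234, 33.234)
(35.355, 35.355)

Answer: (0, 0)
(1.414, 1.414)
(13.435, 13.435)
(14.849, 14.849)
(26.87, 26.87)
(33.234, 33.234)
(35.355, 35.355)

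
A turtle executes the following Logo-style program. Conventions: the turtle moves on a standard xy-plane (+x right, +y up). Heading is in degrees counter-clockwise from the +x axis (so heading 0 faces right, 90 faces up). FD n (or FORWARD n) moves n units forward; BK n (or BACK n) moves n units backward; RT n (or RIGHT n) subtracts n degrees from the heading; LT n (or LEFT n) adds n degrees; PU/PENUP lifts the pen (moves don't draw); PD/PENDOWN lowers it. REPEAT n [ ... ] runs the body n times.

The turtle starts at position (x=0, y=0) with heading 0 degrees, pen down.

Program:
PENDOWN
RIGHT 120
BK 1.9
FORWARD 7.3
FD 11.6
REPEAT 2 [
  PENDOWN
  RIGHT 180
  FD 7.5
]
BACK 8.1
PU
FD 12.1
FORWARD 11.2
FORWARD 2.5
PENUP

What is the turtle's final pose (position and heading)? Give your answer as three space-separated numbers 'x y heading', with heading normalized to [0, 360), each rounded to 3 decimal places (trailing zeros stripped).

Executing turtle program step by step:
Start: pos=(0,0), heading=0, pen down
PD: pen down
RT 120: heading 0 -> 240
BK 1.9: (0,0) -> (0.95,1.645) [heading=240, draw]
FD 7.3: (0.95,1.645) -> (-2.7,-4.677) [heading=240, draw]
FD 11.6: (-2.7,-4.677) -> (-8.5,-14.722) [heading=240, draw]
REPEAT 2 [
  -- iteration 1/2 --
  PD: pen down
  RT 180: heading 240 -> 60
  FD 7.5: (-8.5,-14.722) -> (-4.75,-8.227) [heading=60, draw]
  -- iteration 2/2 --
  PD: pen down
  RT 180: heading 60 -> 240
  FD 7.5: (-4.75,-8.227) -> (-8.5,-14.722) [heading=240, draw]
]
BK 8.1: (-8.5,-14.722) -> (-4.45,-7.708) [heading=240, draw]
PU: pen up
FD 12.1: (-4.45,-7.708) -> (-10.5,-18.187) [heading=240, move]
FD 11.2: (-10.5,-18.187) -> (-16.1,-27.886) [heading=240, move]
FD 2.5: (-16.1,-27.886) -> (-17.35,-30.051) [heading=240, move]
PU: pen up
Final: pos=(-17.35,-30.051), heading=240, 6 segment(s) drawn

Answer: -17.35 -30.051 240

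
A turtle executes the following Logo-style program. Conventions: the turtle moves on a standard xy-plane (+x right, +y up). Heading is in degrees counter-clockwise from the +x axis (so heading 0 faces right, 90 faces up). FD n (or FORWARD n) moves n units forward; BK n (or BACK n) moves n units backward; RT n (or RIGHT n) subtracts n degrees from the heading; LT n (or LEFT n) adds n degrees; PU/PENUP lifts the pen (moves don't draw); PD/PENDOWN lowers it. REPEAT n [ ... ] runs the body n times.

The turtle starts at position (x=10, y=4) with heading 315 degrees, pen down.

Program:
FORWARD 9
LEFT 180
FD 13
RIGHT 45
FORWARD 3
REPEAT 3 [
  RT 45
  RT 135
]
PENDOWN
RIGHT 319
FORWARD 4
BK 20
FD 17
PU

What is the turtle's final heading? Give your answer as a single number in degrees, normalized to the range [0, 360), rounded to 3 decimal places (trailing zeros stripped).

Answer: 311

Derivation:
Executing turtle program step by step:
Start: pos=(10,4), heading=315, pen down
FD 9: (10,4) -> (16.364,-2.364) [heading=315, draw]
LT 180: heading 315 -> 135
FD 13: (16.364,-2.364) -> (7.172,6.828) [heading=135, draw]
RT 45: heading 135 -> 90
FD 3: (7.172,6.828) -> (7.172,9.828) [heading=90, draw]
REPEAT 3 [
  -- iteration 1/3 --
  RT 45: heading 90 -> 45
  RT 135: heading 45 -> 270
  -- iteration 2/3 --
  RT 45: heading 270 -> 225
  RT 135: heading 225 -> 90
  -- iteration 3/3 --
  RT 45: heading 90 -> 45
  RT 135: heading 45 -> 270
]
PD: pen down
RT 319: heading 270 -> 311
FD 4: (7.172,9.828) -> (9.796,6.81) [heading=311, draw]
BK 20: (9.796,6.81) -> (-3.325,21.904) [heading=311, draw]
FD 17: (-3.325,21.904) -> (7.828,9.074) [heading=311, draw]
PU: pen up
Final: pos=(7.828,9.074), heading=311, 6 segment(s) drawn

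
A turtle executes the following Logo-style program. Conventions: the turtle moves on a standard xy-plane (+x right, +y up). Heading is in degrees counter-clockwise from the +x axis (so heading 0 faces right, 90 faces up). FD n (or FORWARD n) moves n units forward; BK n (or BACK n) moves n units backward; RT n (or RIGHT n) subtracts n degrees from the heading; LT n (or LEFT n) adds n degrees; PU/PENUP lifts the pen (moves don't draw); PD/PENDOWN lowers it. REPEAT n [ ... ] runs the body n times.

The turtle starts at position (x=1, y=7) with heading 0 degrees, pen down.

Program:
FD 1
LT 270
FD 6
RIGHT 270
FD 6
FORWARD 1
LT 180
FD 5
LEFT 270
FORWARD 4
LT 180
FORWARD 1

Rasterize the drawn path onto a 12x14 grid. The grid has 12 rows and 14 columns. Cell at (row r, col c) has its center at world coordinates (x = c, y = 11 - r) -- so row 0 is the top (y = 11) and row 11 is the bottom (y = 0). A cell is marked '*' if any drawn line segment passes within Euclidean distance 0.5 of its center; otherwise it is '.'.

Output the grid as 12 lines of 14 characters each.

Answer: ..............
..............
..............
..............
.**...........
..*...........
..*.*.........
..*.*.........
..*.*.........
..*.*.........
..********....
..............

Derivation:
Segment 0: (1,7) -> (2,7)
Segment 1: (2,7) -> (2,1)
Segment 2: (2,1) -> (8,1)
Segment 3: (8,1) -> (9,1)
Segment 4: (9,1) -> (4,1)
Segment 5: (4,1) -> (4,5)
Segment 6: (4,5) -> (4,4)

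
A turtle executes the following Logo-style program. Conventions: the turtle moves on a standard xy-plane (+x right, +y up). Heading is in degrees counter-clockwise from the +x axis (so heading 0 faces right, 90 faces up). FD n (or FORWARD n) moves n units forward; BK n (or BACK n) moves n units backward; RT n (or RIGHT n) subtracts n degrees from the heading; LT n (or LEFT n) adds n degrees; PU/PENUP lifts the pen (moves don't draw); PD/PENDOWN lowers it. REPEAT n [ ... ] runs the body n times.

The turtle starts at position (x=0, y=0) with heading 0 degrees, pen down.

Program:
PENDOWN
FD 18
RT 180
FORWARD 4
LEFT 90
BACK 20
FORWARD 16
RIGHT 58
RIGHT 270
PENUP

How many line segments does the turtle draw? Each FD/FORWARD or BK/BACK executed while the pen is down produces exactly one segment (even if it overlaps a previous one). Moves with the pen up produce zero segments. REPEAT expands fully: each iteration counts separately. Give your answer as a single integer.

Answer: 4

Derivation:
Executing turtle program step by step:
Start: pos=(0,0), heading=0, pen down
PD: pen down
FD 18: (0,0) -> (18,0) [heading=0, draw]
RT 180: heading 0 -> 180
FD 4: (18,0) -> (14,0) [heading=180, draw]
LT 90: heading 180 -> 270
BK 20: (14,0) -> (14,20) [heading=270, draw]
FD 16: (14,20) -> (14,4) [heading=270, draw]
RT 58: heading 270 -> 212
RT 270: heading 212 -> 302
PU: pen up
Final: pos=(14,4), heading=302, 4 segment(s) drawn
Segments drawn: 4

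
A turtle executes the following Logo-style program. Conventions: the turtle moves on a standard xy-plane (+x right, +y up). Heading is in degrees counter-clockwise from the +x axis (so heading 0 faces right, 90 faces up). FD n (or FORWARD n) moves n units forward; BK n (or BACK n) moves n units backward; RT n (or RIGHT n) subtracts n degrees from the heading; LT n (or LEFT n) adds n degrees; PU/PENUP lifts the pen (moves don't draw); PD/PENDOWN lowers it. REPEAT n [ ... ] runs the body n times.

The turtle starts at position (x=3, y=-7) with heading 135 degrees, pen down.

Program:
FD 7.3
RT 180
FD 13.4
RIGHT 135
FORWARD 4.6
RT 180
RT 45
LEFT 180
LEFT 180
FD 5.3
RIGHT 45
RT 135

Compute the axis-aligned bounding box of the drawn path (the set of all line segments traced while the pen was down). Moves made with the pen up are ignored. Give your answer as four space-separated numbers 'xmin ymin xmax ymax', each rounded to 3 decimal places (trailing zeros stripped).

Answer: -2.162 -15.061 7.313 -1.838

Derivation:
Executing turtle program step by step:
Start: pos=(3,-7), heading=135, pen down
FD 7.3: (3,-7) -> (-2.162,-1.838) [heading=135, draw]
RT 180: heading 135 -> 315
FD 13.4: (-2.162,-1.838) -> (7.313,-11.313) [heading=315, draw]
RT 135: heading 315 -> 180
FD 4.6: (7.313,-11.313) -> (2.713,-11.313) [heading=180, draw]
RT 180: heading 180 -> 0
RT 45: heading 0 -> 315
LT 180: heading 315 -> 135
LT 180: heading 135 -> 315
FD 5.3: (2.713,-11.313) -> (6.461,-15.061) [heading=315, draw]
RT 45: heading 315 -> 270
RT 135: heading 270 -> 135
Final: pos=(6.461,-15.061), heading=135, 4 segment(s) drawn

Segment endpoints: x in {-2.162, 2.713, 3, 6.461, 7.313}, y in {-15.061, -11.313, -7, -1.838}
xmin=-2.162, ymin=-15.061, xmax=7.313, ymax=-1.838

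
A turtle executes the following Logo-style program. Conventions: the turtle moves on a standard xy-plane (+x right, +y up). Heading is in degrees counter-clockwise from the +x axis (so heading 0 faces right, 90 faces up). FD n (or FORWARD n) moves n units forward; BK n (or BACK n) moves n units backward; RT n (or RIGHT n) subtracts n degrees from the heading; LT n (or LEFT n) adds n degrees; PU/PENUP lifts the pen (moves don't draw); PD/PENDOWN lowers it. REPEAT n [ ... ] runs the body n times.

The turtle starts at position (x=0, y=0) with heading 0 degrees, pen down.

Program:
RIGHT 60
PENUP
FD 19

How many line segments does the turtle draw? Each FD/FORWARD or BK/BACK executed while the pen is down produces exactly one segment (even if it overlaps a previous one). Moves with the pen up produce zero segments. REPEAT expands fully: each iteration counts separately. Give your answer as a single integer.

Executing turtle program step by step:
Start: pos=(0,0), heading=0, pen down
RT 60: heading 0 -> 300
PU: pen up
FD 19: (0,0) -> (9.5,-16.454) [heading=300, move]
Final: pos=(9.5,-16.454), heading=300, 0 segment(s) drawn
Segments drawn: 0

Answer: 0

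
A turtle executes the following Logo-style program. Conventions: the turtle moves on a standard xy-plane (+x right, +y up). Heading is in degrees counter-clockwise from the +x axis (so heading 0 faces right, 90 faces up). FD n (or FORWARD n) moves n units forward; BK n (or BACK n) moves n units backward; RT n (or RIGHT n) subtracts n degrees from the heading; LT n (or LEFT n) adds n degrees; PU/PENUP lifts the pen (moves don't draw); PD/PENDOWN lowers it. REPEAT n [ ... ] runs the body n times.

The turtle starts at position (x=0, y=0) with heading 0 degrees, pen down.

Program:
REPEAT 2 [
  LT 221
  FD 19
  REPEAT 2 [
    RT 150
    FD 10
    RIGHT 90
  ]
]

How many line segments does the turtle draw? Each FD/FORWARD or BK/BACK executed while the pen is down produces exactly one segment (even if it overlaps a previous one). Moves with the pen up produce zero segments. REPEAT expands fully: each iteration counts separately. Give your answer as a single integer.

Answer: 6

Derivation:
Executing turtle program step by step:
Start: pos=(0,0), heading=0, pen down
REPEAT 2 [
  -- iteration 1/2 --
  LT 221: heading 0 -> 221
  FD 19: (0,0) -> (-14.339,-12.465) [heading=221, draw]
  REPEAT 2 [
    -- iteration 1/2 --
    RT 150: heading 221 -> 71
    FD 10: (-14.339,-12.465) -> (-11.084,-3.01) [heading=71, draw]
    RT 90: heading 71 -> 341
    -- iteration 2/2 --
    RT 150: heading 341 -> 191
    FD 10: (-11.084,-3.01) -> (-20.9,-4.918) [heading=191, draw]
    RT 90: heading 191 -> 101
  ]
  -- iteration 2/2 --
  LT 221: heading 101 -> 322
  FD 19: (-20.9,-4.918) -> (-5.928,-16.616) [heading=322, draw]
  REPEAT 2 [
    -- iteration 1/2 --
    RT 150: heading 322 -> 172
    FD 10: (-5.928,-16.616) -> (-15.831,-15.224) [heading=172, draw]
    RT 90: heading 172 -> 82
    -- iteration 2/2 --
    RT 150: heading 82 -> 292
    FD 10: (-15.831,-15.224) -> (-12.084,-24.496) [heading=292, draw]
    RT 90: heading 292 -> 202
  ]
]
Final: pos=(-12.084,-24.496), heading=202, 6 segment(s) drawn
Segments drawn: 6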